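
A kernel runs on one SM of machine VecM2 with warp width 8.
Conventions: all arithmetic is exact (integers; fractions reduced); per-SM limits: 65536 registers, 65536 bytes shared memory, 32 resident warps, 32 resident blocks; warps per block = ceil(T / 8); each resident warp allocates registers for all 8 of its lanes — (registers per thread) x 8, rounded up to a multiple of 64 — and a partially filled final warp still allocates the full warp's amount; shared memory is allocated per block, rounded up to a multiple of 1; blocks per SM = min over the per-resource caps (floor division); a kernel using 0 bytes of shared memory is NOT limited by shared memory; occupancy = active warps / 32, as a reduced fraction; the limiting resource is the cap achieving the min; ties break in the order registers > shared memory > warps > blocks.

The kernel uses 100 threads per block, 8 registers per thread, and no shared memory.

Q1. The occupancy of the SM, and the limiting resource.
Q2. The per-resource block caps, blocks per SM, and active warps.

Answer: occupancy 13/16, limited by warps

registers: 78 blocks
shared memory: no limit (kernel uses none)
warps: 2 blocks
blocks: 32 blocks

Answer: 2 blocks, 26 active warps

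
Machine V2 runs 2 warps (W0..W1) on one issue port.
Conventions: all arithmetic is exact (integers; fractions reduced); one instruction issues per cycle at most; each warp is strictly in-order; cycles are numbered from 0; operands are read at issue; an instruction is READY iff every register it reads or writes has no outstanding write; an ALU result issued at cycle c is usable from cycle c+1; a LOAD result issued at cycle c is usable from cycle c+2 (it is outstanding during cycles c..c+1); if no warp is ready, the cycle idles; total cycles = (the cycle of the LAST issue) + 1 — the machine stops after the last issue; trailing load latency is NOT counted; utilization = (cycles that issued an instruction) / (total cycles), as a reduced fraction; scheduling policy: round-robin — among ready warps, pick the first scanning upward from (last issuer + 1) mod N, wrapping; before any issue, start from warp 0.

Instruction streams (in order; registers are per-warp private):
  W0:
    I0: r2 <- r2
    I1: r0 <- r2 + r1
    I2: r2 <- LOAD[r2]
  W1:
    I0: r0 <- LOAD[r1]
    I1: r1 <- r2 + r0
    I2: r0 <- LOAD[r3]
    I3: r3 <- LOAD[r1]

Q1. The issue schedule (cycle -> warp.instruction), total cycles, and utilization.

cycle 0: W0.I0
cycle 1: W1.I0
cycle 2: W0.I1
cycle 3: W1.I1
cycle 4: W0.I2
cycle 5: W1.I2
cycle 6: W1.I3

Answer: 7 cycles, utilization 1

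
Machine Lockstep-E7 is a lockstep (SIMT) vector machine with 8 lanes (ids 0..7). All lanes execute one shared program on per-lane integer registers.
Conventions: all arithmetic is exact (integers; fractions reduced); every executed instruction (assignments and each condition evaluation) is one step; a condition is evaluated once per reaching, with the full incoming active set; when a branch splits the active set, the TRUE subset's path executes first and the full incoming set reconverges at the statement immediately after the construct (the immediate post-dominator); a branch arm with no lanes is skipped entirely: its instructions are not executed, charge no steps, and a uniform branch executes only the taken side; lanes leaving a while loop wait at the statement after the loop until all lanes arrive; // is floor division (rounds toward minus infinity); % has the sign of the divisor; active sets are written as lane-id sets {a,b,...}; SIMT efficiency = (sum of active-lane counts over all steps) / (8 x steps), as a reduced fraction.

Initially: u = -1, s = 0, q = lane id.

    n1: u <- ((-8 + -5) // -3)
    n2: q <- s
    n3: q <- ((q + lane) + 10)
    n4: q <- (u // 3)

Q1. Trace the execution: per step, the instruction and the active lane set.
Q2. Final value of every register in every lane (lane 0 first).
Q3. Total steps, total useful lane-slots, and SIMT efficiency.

step 0: u <- ((-8 + -5) // -3)       {0,1,2,3,4,5,6,7}
step 1: q <- s                       {0,1,2,3,4,5,6,7}
step 2: q <- ((q + lane) + 10)       {0,1,2,3,4,5,6,7}
step 3: q <- (u // 3)                {0,1,2,3,4,5,6,7}

Answer: 4 steps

u: 4,4,4,4,4,4,4,4
s: 0,0,0,0,0,0,0,0
q: 1,1,1,1,1,1,1,1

steps = 4; useful = 32; efficiency = 32/32 = 1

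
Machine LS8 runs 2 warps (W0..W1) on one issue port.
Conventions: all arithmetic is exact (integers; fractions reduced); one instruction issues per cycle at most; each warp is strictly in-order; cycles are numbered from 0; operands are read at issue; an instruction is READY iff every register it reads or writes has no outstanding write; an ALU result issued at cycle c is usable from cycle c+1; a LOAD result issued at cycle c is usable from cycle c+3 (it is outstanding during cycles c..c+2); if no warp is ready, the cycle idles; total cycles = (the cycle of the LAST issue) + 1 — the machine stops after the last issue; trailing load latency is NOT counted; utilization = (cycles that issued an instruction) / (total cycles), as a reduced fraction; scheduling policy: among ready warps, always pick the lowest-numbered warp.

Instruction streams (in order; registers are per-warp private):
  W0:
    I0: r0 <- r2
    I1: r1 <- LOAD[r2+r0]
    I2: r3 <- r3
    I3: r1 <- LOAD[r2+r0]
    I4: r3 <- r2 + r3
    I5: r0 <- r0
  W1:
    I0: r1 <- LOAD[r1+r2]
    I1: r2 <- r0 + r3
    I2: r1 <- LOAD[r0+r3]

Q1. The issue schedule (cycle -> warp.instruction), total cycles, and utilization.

cycle 0: W0.I0
cycle 1: W0.I1
cycle 2: W0.I2
cycle 3: W1.I0
cycle 4: W0.I3
cycle 5: W0.I4
cycle 6: W0.I5
cycle 7: W1.I1
cycle 8: W1.I2

Answer: 9 cycles, utilization 1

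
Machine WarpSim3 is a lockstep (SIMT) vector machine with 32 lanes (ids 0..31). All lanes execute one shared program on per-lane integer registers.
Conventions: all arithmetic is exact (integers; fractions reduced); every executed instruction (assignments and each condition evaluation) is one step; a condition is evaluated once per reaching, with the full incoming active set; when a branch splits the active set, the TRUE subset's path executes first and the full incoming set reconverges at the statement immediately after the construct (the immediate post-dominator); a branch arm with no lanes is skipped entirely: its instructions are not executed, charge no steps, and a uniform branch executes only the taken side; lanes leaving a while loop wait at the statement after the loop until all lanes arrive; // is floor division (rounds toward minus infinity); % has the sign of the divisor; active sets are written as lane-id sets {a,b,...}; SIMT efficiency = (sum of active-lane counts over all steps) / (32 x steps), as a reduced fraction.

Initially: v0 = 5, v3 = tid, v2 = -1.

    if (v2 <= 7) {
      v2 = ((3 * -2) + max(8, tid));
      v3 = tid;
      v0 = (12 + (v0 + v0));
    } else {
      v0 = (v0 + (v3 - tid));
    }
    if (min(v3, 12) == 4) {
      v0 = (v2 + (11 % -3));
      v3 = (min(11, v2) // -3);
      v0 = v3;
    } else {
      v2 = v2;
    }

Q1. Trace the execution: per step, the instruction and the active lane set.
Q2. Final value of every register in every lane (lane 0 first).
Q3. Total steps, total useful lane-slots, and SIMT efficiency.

step 0: eval (v2 <= 7)               {0,1,2,3,4,5,6,7,8,9,10,11,12,13,14,15,16,17,18,19,20,21,22,23,24,25,26,27,28,29,30,31}
step 1: v2 <- ((3 * -2) + max(8, tid)) {0,1,2,3,4,5,6,7,8,9,10,11,12,13,14,15,16,17,18,19,20,21,22,23,24,25,26,27,28,29,30,31}
step 2: v3 <- tid                    {0,1,2,3,4,5,6,7,8,9,10,11,12,13,14,15,16,17,18,19,20,21,22,23,24,25,26,27,28,29,30,31}
step 3: v0 <- (12 + (v0 + v0))       {0,1,2,3,4,5,6,7,8,9,10,11,12,13,14,15,16,17,18,19,20,21,22,23,24,25,26,27,28,29,30,31}
step 4: eval (min(v3, 12) == 4)      {0,1,2,3,4,5,6,7,8,9,10,11,12,13,14,15,16,17,18,19,20,21,22,23,24,25,26,27,28,29,30,31}
step 5: v0 <- (v2 + (11 % -3))       {4}
step 6: v3 <- (min(11, v2) // -3)    {4}
step 7: v0 <- v3                     {4}
step 8: v2 <- v2                     {0,1,2,3,5,6,7,8,9,10,11,12,13,14,15,16,17,18,19,20,21,22,23,24,25,26,27,28,29,30,31}

Answer: 9 steps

v0: 22,22,22,22,-1,22,22,22,22,22,22,22,22,22,22,22,22,22,22,22,22,22,22,22,22,22,22,22,22,22,22,22
v3: 0,1,2,3,-1,5,6,7,8,9,10,11,12,13,14,15,16,17,18,19,20,21,22,23,24,25,26,27,28,29,30,31
v2: 2,2,2,2,2,2,2,2,2,3,4,5,6,7,8,9,10,11,12,13,14,15,16,17,18,19,20,21,22,23,24,25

steps = 9; useful = 194; efficiency = 194/288 = 97/144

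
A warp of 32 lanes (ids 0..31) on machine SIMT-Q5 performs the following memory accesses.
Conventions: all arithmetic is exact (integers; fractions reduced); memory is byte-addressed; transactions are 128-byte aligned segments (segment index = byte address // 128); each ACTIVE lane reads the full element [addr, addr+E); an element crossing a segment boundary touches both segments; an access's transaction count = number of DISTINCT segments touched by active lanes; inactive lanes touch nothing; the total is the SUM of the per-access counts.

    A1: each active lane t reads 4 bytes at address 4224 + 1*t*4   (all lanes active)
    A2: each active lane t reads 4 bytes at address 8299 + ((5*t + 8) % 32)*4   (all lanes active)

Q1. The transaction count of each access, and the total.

A1: 1 transaction
A2: 2 transactions

Answer: 1,2; total 3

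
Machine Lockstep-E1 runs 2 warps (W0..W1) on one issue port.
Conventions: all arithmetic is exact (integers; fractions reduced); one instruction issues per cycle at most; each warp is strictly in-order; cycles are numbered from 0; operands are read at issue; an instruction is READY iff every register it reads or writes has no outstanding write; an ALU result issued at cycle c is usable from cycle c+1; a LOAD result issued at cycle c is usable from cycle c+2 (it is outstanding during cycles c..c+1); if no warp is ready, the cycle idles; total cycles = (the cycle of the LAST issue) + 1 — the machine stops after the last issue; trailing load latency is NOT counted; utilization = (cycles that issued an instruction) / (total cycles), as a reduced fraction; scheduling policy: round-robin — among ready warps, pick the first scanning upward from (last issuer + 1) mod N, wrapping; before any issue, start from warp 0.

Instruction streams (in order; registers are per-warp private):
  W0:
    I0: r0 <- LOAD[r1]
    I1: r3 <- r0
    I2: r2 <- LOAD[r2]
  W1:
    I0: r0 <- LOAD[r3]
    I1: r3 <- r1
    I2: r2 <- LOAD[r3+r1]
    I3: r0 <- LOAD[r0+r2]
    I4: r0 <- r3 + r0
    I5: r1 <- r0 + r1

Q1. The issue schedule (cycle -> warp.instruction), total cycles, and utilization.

cycle 0: W0.I0
cycle 1: W1.I0
cycle 2: W0.I1
cycle 3: W1.I1
cycle 4: W0.I2
cycle 5: W1.I2
cycle 6: idle
cycle 7: W1.I3
cycle 8: idle
cycle 9: W1.I4
cycle 10: W1.I5

Answer: 11 cycles, utilization 9/11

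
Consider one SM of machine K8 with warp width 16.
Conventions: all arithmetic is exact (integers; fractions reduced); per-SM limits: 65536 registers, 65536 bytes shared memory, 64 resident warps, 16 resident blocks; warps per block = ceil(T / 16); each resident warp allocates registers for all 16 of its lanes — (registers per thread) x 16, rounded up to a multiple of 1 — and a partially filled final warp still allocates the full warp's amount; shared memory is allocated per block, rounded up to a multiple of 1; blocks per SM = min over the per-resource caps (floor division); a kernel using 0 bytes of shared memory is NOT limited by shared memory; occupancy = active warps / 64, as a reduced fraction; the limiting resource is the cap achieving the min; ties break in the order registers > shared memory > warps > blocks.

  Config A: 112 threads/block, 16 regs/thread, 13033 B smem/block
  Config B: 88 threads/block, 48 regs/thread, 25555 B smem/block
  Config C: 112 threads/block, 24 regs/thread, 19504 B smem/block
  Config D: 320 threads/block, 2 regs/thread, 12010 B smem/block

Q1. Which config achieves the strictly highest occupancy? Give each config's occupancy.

occupancies: A 35/64, B 3/16, C 21/64, D 15/16

Answer: D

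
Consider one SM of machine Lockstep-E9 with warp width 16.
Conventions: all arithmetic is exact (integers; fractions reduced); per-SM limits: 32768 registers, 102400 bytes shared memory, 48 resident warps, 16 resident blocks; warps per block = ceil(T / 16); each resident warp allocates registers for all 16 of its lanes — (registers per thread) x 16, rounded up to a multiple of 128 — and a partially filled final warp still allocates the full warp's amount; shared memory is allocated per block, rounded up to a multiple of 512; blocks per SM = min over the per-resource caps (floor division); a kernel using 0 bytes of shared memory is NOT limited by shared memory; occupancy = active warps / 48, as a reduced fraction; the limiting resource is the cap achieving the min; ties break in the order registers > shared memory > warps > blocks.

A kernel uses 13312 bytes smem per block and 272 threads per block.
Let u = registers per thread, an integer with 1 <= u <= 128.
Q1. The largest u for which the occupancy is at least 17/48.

Answer: u = 120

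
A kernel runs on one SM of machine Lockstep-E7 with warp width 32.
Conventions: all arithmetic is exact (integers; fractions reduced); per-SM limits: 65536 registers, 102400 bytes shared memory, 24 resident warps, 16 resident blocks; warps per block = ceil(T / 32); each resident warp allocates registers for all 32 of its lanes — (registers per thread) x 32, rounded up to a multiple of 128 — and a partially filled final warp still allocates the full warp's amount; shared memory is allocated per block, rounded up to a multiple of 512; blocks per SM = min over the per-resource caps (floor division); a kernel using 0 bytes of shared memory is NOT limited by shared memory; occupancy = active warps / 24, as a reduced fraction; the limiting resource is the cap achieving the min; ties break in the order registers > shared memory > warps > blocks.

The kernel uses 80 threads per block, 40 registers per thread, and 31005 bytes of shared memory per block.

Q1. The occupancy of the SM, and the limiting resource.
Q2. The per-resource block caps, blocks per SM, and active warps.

Answer: occupancy 3/8, limited by shared memory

registers: 17 blocks
shared memory: 3 blocks
warps: 8 blocks
blocks: 16 blocks

Answer: 3 blocks, 9 active warps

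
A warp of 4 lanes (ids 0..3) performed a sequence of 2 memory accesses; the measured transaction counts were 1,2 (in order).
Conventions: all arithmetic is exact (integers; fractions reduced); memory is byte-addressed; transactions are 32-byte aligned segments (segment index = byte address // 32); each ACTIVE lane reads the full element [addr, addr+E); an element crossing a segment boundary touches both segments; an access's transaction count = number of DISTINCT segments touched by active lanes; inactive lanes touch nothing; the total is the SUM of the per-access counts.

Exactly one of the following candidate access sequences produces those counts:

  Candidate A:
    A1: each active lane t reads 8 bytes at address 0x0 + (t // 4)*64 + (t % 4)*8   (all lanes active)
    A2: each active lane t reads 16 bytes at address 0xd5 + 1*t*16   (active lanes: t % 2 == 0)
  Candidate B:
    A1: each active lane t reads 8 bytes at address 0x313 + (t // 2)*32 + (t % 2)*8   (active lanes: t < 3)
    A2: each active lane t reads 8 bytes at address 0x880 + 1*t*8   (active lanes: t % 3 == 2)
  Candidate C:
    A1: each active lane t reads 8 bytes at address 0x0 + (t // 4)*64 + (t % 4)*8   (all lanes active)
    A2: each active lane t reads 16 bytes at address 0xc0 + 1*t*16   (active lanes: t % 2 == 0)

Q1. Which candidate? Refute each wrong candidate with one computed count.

A: A2 gives 3 transactions, not 2
B: A1 gives 2 transactions, not 1
C: all counts match (1,2)

Answer: C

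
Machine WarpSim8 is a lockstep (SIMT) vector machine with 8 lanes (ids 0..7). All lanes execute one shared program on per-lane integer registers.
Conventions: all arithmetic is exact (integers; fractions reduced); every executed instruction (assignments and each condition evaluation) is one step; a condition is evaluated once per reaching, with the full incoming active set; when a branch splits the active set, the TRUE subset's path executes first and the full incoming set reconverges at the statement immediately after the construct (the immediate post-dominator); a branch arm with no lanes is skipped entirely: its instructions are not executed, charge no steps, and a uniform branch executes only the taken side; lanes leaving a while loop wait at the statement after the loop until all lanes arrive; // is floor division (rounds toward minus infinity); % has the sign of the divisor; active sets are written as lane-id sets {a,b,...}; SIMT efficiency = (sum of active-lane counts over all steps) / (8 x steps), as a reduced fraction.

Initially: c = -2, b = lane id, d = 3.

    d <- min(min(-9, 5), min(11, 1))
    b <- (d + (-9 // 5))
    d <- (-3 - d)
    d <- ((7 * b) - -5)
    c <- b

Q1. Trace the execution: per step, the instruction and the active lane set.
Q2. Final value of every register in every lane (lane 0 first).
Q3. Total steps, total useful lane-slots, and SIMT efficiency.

step 0: d <- min(min(-9, 5), min(11, 1)) {0,1,2,3,4,5,6,7}
step 1: b <- (d + (-9 // 5))         {0,1,2,3,4,5,6,7}
step 2: d <- (-3 - d)                {0,1,2,3,4,5,6,7}
step 3: d <- ((7 * b) - -5)          {0,1,2,3,4,5,6,7}
step 4: c <- b                       {0,1,2,3,4,5,6,7}

Answer: 5 steps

c: -11,-11,-11,-11,-11,-11,-11,-11
b: -11,-11,-11,-11,-11,-11,-11,-11
d: -72,-72,-72,-72,-72,-72,-72,-72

steps = 5; useful = 40; efficiency = 40/40 = 1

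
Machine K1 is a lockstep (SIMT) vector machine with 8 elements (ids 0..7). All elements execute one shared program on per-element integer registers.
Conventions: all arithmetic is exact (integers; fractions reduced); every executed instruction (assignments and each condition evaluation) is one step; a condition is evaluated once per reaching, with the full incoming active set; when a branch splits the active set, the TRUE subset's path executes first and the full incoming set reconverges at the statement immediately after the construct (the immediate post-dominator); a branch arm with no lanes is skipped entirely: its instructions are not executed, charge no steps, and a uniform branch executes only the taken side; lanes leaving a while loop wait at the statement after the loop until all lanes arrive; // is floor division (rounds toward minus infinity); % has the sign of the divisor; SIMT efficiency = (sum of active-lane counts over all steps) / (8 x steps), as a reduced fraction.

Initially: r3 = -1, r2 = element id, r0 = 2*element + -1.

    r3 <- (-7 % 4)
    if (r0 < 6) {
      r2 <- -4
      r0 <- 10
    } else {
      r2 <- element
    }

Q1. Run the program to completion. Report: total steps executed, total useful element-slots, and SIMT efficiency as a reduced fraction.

Answer: 5 steps, 28 useful, 7/10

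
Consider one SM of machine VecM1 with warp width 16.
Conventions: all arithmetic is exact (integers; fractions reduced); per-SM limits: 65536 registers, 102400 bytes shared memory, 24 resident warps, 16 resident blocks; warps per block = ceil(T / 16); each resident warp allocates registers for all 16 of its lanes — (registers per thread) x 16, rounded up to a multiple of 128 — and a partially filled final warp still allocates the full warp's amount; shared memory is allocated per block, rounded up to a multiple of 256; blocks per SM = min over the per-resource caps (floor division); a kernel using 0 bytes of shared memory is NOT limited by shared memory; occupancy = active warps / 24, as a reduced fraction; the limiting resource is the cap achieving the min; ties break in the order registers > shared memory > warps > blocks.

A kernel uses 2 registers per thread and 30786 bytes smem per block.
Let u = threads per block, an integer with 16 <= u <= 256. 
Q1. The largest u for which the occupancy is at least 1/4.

Answer: u = 256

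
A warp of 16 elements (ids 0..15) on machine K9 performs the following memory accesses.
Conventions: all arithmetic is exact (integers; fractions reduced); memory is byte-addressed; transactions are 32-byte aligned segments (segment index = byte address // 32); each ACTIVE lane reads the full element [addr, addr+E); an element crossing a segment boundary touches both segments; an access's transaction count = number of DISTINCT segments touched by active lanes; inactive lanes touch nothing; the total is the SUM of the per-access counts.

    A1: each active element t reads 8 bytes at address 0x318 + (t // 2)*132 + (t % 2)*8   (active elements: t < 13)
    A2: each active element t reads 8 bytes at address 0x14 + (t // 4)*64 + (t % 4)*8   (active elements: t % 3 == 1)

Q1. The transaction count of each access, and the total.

A1: 9 transactions
A2: 7 transactions

Answer: 9,7; total 16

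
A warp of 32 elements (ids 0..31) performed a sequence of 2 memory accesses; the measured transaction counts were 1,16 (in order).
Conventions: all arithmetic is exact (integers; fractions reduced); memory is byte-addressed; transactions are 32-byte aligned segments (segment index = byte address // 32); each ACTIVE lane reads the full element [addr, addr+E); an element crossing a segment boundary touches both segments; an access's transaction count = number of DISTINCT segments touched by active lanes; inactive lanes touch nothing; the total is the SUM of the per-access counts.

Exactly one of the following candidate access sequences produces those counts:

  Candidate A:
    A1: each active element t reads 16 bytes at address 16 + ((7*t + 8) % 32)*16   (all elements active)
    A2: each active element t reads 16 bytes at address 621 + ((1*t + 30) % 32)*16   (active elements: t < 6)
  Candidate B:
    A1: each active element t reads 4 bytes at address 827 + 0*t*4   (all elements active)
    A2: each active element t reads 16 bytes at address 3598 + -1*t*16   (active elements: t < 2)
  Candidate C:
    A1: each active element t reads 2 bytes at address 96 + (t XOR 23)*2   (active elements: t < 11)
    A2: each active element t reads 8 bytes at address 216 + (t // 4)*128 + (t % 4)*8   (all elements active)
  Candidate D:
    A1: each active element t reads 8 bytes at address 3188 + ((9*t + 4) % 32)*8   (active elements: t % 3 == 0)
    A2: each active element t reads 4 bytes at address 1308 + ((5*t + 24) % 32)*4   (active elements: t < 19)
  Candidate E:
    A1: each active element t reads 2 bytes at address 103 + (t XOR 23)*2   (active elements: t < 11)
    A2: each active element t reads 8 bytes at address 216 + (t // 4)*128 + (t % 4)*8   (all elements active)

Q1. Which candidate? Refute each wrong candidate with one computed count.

A: A1 gives 17 transactions, not 1
B: A2 gives 2 transactions, not 16
D: A1 gives 9 transactions, not 1
E: A1 gives 2 transactions, not 1
C: all counts match (1,16)

Answer: C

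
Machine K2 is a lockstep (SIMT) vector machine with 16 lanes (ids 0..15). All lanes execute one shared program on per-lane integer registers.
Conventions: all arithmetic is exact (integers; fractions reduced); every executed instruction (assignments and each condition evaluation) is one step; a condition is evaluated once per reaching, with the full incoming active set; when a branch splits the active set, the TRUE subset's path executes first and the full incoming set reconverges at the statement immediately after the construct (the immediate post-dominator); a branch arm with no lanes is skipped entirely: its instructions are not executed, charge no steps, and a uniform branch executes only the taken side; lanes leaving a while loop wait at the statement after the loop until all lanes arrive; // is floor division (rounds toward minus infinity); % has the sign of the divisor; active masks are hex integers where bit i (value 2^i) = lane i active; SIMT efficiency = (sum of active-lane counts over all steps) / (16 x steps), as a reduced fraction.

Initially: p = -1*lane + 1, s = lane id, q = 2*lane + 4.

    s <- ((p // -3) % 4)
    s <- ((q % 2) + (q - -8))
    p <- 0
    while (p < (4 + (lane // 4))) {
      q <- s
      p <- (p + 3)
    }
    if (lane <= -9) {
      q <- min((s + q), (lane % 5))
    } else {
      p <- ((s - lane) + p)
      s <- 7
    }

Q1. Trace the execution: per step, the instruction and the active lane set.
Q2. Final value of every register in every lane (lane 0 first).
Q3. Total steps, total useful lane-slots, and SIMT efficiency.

step 0: s <- ((p // -3) % 4)         0xffff
step 1: s <- ((q % 2) + (q - -8))    0xffff
step 2: p <- 0                       0xffff
step 3: eval (p < (4 + (lane // 4))) 0xffff
step 4: q <- s                       0xffff
step 5: p <- (p + 3)                 0xffff
step 6: eval (p < (4 + (lane // 4))) 0xffff
step 7: q <- s                       0xffff
step 8: p <- (p + 3)                 0xffff
step 9: eval (p < (4 + (lane // 4))) 0xffff
step 10: q <- s                       0xf000
step 11: p <- (p + 3)                 0xf000
step 12: eval (p < (4 + (lane // 4))) 0xf000
step 13: eval (lane <= -9)            0xffff
step 14: p <- ((s - lane) + p)        0xffff
step 15: s <- 7                       0xffff

Answer: 16 steps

p: 18,19,20,21,22,23,24,25,26,27,28,29,33,34,35,36
s: 7,7,7,7,7,7,7,7,7,7,7,7,7,7,7,7
q: 12,14,16,18,20,22,24,26,28,30,32,34,36,38,40,42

steps = 16; useful = 220; efficiency = 220/256 = 55/64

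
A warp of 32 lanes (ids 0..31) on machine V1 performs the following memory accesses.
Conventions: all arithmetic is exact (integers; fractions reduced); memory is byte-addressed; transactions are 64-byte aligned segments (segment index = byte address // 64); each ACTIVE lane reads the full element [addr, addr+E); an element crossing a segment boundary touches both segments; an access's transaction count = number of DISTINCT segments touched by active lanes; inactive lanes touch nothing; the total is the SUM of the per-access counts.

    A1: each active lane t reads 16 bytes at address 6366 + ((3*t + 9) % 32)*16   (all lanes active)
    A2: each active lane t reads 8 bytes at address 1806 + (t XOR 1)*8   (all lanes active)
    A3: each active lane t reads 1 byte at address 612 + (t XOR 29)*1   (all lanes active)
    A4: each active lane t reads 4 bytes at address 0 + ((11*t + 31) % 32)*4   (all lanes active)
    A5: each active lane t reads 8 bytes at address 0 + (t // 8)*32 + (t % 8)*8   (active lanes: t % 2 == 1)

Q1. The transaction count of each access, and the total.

A1: 9 transactions
A2: 5 transactions
A3: 2 transactions
A4: 2 transactions
A5: 3 transactions

Answer: 9,5,2,2,3; total 21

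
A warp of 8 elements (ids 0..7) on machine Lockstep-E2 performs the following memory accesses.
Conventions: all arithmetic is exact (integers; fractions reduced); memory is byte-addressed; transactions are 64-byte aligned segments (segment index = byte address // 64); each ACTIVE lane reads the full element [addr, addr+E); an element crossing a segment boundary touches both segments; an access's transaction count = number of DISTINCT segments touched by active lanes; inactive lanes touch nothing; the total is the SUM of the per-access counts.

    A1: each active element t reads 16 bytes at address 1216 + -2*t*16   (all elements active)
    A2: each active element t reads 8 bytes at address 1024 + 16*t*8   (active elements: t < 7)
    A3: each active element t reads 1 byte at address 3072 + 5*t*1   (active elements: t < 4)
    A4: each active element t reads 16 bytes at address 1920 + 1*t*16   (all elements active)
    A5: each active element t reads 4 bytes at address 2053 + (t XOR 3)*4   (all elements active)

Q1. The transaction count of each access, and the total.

A1: 5 transactions
A2: 7 transactions
A3: 1 transaction
A4: 2 transactions
A5: 1 transaction

Answer: 5,7,1,2,1; total 16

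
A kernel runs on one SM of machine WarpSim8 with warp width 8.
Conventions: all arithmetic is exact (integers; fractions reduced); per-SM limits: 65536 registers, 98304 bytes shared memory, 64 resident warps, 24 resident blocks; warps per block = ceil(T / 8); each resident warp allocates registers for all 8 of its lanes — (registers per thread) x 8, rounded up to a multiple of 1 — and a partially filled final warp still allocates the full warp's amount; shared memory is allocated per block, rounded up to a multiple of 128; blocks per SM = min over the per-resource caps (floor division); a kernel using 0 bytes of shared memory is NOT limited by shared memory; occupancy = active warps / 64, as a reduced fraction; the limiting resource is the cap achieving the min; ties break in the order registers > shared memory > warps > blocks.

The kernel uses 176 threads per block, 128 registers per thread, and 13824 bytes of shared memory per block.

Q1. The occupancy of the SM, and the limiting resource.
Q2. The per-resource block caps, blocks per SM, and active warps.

Answer: occupancy 11/16, limited by registers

registers: 2 blocks
shared memory: 7 blocks
warps: 2 blocks
blocks: 24 blocks

Answer: 2 blocks, 44 active warps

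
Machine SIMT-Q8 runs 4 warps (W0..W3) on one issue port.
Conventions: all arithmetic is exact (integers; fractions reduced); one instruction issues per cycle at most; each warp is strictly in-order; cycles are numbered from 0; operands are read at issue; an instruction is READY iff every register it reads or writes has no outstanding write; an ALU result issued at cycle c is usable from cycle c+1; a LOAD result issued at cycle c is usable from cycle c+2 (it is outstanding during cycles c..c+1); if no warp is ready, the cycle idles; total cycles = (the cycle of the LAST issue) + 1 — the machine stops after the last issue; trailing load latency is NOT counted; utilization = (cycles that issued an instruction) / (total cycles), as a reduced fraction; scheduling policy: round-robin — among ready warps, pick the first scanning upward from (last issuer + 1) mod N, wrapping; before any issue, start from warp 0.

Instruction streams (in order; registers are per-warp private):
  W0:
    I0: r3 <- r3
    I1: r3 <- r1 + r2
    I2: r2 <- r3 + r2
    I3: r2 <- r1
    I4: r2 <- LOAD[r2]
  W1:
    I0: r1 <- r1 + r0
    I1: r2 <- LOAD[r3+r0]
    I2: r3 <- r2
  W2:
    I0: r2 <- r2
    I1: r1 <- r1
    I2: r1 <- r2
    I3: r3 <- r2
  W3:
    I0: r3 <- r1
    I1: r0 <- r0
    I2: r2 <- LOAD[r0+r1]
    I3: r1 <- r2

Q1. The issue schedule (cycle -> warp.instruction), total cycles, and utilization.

cycle 0: W0.I0
cycle 1: W1.I0
cycle 2: W2.I0
cycle 3: W3.I0
cycle 4: W0.I1
cycle 5: W1.I1
cycle 6: W2.I1
cycle 7: W3.I1
cycle 8: W0.I2
cycle 9: W1.I2
cycle 10: W2.I2
cycle 11: W3.I2
cycle 12: W0.I3
cycle 13: W2.I3
cycle 14: W3.I3
cycle 15: W0.I4

Answer: 16 cycles, utilization 1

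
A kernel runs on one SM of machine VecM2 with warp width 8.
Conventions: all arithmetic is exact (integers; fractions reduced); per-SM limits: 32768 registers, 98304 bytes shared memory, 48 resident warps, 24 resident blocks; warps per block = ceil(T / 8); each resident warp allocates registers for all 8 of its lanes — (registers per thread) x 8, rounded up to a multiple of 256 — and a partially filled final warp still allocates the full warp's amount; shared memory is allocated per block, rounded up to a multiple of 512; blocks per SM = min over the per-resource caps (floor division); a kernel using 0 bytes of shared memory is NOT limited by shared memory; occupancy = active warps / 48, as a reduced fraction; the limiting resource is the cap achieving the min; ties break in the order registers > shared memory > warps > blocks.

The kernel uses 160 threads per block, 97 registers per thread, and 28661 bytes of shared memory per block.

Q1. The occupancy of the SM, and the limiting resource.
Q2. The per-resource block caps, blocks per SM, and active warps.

Answer: occupancy 5/12, limited by registers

registers: 1 block
shared memory: 3 blocks
warps: 2 blocks
blocks: 24 blocks

Answer: 1 block, 20 active warps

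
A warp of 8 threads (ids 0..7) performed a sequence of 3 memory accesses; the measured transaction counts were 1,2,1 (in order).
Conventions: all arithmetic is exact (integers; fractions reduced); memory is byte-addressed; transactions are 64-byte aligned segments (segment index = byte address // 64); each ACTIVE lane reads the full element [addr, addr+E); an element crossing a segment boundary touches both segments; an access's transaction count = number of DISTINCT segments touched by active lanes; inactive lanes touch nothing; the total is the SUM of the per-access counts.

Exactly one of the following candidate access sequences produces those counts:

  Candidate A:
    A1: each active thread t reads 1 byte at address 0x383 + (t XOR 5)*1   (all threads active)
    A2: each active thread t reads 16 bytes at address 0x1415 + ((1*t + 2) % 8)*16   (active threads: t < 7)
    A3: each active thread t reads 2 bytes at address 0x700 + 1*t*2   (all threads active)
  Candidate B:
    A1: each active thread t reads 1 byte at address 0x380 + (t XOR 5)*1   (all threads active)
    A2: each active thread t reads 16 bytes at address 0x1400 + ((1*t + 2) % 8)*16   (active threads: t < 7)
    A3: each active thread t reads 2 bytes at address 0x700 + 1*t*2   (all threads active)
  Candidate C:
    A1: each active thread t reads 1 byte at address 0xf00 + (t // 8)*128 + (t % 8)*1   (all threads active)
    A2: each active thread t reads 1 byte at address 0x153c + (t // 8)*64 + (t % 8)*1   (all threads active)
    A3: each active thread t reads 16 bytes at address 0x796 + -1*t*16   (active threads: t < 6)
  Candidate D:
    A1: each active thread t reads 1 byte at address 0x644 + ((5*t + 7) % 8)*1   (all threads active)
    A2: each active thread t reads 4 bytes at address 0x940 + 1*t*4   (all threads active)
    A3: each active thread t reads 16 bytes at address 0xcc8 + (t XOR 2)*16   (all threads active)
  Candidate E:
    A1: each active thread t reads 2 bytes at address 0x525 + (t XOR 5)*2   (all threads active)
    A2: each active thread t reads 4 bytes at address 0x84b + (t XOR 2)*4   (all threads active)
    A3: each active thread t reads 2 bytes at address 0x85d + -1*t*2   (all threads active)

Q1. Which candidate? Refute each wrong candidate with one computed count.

A: A2 gives 3 transactions, not 2
C: A3 gives 2 transactions, not 1
D: A2 gives 1 transaction, not 2
E: A2 gives 1 transaction, not 2
B: all counts match (1,2,1)

Answer: B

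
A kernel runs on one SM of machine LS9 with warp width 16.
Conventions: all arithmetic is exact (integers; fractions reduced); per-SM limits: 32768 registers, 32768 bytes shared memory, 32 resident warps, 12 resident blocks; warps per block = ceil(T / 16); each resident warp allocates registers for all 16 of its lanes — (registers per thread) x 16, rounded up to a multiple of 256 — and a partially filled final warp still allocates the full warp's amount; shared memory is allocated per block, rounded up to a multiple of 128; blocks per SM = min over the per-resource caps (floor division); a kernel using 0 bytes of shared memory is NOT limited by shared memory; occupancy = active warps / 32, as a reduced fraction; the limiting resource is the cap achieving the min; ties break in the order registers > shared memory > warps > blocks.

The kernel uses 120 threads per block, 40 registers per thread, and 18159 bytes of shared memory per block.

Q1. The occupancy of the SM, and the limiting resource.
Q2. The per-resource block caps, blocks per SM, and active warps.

Answer: occupancy 1/4, limited by shared memory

registers: 5 blocks
shared memory: 1 block
warps: 4 blocks
blocks: 12 blocks

Answer: 1 block, 8 active warps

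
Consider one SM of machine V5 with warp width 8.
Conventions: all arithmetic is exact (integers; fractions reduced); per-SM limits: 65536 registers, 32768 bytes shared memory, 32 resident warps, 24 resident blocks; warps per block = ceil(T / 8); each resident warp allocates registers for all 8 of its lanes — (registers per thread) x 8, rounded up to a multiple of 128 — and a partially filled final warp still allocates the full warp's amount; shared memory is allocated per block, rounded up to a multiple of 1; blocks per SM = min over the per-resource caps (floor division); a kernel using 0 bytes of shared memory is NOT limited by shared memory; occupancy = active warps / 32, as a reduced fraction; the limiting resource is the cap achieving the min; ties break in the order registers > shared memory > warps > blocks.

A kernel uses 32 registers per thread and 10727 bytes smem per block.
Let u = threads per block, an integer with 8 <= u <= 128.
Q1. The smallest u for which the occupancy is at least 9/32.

Answer: u = 17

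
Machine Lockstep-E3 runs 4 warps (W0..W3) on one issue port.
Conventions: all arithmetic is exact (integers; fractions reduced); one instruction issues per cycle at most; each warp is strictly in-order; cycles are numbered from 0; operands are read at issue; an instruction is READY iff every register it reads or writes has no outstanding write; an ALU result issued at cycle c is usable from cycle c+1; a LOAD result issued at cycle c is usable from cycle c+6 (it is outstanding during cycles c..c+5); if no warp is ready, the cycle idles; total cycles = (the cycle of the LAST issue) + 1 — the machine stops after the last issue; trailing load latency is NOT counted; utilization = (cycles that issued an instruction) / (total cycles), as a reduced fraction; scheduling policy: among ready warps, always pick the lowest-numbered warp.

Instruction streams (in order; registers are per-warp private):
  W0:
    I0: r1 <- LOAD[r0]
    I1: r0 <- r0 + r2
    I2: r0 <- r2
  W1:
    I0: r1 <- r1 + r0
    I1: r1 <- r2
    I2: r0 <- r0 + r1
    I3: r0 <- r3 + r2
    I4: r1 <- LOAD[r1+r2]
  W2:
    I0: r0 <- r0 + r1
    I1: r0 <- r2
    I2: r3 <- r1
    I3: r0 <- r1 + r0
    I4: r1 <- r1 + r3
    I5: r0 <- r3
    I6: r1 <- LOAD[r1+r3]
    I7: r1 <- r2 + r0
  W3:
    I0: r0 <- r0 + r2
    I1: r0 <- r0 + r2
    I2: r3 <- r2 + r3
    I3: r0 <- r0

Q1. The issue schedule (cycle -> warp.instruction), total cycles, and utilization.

cycle 0: W0.I0
cycle 1: W0.I1
cycle 2: W0.I2
cycle 3: W1.I0
cycle 4: W1.I1
cycle 5: W1.I2
cycle 6: W1.I3
cycle 7: W1.I4
cycle 8: W2.I0
cycle 9: W2.I1
cycle 10: W2.I2
cycle 11: W2.I3
cycle 12: W2.I4
cycle 13: W2.I5
cycle 14: W2.I6
cycle 15: W3.I0
cycle 16: W3.I1
cycle 17: W3.I2
cycle 18: W3.I3
cycle 19: idle
cycle 20: W2.I7

Answer: 21 cycles, utilization 20/21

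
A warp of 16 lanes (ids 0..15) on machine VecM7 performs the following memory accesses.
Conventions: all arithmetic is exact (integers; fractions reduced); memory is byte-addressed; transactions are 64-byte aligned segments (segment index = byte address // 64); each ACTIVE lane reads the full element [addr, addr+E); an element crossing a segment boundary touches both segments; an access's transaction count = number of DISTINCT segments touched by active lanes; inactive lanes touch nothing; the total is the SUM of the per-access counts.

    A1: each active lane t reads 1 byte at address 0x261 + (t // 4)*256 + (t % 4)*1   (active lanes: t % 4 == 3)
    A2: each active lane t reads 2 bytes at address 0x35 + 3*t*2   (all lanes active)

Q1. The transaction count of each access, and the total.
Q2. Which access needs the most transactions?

A1: 4 transactions
A2: 3 transactions

Answer: 4,3; total 7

Answer: A1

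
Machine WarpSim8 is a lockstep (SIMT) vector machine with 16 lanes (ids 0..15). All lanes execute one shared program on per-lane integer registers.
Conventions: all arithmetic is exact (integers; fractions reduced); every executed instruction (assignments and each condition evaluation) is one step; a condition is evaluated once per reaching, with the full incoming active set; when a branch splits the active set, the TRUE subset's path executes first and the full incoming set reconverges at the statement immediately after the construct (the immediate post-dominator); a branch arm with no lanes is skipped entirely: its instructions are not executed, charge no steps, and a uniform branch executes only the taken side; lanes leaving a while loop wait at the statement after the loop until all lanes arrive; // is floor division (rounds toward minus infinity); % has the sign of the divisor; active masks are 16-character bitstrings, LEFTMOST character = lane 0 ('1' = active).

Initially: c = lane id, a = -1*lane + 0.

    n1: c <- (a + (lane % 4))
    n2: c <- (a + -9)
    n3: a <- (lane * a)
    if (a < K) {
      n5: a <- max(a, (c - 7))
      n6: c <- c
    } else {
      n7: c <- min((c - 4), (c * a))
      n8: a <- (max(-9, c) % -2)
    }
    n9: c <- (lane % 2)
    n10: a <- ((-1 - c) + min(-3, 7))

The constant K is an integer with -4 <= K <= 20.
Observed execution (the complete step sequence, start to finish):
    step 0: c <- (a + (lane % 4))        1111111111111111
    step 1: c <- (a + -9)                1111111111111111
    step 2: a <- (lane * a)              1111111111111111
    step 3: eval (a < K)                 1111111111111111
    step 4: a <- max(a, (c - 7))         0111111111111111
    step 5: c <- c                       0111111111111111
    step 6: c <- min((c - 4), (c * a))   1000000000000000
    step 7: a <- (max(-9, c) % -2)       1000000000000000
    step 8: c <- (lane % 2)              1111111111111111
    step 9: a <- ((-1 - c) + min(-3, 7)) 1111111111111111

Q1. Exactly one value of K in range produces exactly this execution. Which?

Answer: K = 0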